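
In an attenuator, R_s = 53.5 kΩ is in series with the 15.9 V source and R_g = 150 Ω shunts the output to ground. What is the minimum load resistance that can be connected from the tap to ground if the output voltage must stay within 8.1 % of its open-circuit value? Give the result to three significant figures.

Output resistance R_th = R_s‖R_g = (53500 × 150)/53650 = 149.6 Ω.
The fractional drop is R_th/(R_th + R_L); requiring this ≤ 0.0810 gives R_L ≥ R_th(1/0.0810 − 1) = 149.6 × 11.35 = 1.70 kΩ.

R_L(min) ≈ 1.70 kΩ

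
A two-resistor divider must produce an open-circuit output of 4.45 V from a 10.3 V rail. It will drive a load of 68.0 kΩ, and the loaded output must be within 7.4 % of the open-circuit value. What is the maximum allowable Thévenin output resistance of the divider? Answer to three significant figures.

R_th ≤ 5.43 kΩ

Loading drop = R_th/(R_th + R_L) ≤ 0.0740, so R_th ≤ R_L · ε/(1−ε) = 68.0 kΩ × 0.0740/0.9260 = 5.43 kΩ.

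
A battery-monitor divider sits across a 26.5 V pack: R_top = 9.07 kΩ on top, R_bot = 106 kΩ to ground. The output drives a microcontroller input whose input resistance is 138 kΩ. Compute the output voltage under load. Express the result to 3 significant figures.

The load sits in parallel with R_bot: R_bot‖R_L = (106 × 138) / (106 + 138) = 59.95 kΩ.
V_out = 26.5 × 59.95 / (9.07 + 59.95) = 26.5 × 59.95/69.02 = 23.0 V.
(Unloaded it would have been 24.4 V.)

V_out ≈ 23.0 V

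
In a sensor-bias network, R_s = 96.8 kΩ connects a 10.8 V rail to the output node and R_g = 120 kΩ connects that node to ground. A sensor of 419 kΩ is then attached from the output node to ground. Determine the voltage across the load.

V_out ≈ 5.30 V

The load sits in parallel with R_g: R_g‖R_L = (120 × 419) / (120 + 419) = 93.28 kΩ.
V_out = 10.8 × 93.28 / (96.8 + 93.28) = 10.8 × 93.28/190.1 = 5.30 V.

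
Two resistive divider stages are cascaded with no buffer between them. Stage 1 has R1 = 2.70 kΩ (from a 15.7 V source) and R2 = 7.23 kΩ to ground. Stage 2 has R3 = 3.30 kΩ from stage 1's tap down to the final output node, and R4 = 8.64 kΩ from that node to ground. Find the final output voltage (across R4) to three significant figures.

Stage 2 presents R3+R4 = 11.94 kΩ as a load on stage 1's tap.
Stage 1's lower leg becomes R2‖(R3+R4) = 4.503 kΩ, so V_mid = 15.7 × 4.503/7.203 = 9.815 V.
Stage 2 is itself unloaded: V_out = V_mid × R4/(R3+R4) = 9.815 × 8.64/11.94 = 7.10 V.

V_out ≈ 7.10 V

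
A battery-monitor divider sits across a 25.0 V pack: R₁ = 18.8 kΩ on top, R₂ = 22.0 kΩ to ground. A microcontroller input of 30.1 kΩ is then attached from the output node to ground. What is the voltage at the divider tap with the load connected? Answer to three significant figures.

The load sits in parallel with R₂: R₂‖R_L = (22.0 × 30.1) / (22.0 + 30.1) = 12.71 kΩ.
V_out = 25.0 × 12.71 / (18.8 + 12.71) = 25.0 × 12.71/31.51 = 10.1 V.

V_out ≈ 10.1 V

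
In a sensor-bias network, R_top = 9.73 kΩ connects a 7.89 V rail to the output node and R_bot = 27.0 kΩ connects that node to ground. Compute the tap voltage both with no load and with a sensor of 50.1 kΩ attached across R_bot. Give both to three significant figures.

Open-circuit: V = 7.89 × 27.0/(9.73 + 27.0) = 5.80 V.
With the load, R_bot becomes R_bot‖R_L = 17.54 kΩ, so V = 7.89 × 17.54/27.27 = 5.08 V.

Unloaded: 5.80 V; loaded: 5.08 V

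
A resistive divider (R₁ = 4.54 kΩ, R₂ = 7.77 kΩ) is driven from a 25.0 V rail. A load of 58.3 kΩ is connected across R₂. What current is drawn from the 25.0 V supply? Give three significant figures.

I ≈ 2.19 mA

R₂‖R_L = 6.856 kΩ, so the source sees R₁ + R₂‖R_L = 11.40 kΩ.
I = 25.0 V / 11.40 kΩ = 2.19 mA.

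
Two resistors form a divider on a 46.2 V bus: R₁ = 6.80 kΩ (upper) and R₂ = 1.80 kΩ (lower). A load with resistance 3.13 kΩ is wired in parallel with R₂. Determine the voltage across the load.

V_out ≈ 6.65 V

The load sits in parallel with R₂: R₂‖R_L = (1.80 × 3.13) / (1.80 + 3.13) = 1.143 kΩ.
V_out = 46.2 × 1.143 / (6.80 + 1.143) = 46.2 × 1.143/7.943 = 6.65 V.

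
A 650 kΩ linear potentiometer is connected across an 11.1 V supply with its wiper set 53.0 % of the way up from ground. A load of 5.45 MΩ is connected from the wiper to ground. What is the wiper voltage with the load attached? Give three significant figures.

V ≈ 5.71 V

The wiper splits the pot into (1−α)R = 305.5 kΩ above and αR = 344.5 kΩ below.
Lower section ‖ load = 324.0 kΩ.
V_wiper = 11.1 × 324.0/(305.5 + 324.0) = 5.71 V.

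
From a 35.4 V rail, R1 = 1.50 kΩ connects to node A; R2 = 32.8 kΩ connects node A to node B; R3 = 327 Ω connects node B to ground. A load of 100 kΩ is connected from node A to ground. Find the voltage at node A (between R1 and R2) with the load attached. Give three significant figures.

V ≈ 33.4 V

Below node A the series string R2+R3 = 33130 Ω sits in parallel with the 100000 Ω load: 24880 Ω.
V_A = 35.4 × 24880/(1500 + 24880) = 33.4 V.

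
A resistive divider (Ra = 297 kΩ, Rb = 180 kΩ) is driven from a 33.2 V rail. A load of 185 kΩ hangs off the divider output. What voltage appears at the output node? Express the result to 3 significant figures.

V_out ≈ 7.80 V

The load sits in parallel with Rb: Rb‖R_L = (180 × 185) / (180 + 185) = 91.23 kΩ.
V_out = 33.2 × 91.23 / (297 + 91.23) = 33.2 × 91.23/388.2 = 7.80 V.
(Unloaded it would have been 12.5 V.)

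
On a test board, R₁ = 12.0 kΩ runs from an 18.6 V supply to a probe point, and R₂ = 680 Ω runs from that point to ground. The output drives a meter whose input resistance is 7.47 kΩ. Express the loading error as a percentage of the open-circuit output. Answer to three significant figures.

7.93 %

The divider's output (Thévenin) resistance is R₁‖R₂ = 643.5 Ω.
Fractional drop under load = R_th/(R_th + R_L) = 643.5 / (643.5 + 7470) = 0.07932.
So the output falls by 7.93 %.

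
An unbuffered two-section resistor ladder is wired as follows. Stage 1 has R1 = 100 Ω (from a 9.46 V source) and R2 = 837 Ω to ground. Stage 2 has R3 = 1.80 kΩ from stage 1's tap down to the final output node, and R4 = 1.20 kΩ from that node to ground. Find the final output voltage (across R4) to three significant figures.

V_out ≈ 3.28 V

Stage 2 presents R3+R4 = 3000 Ω as a load on stage 1's tap.
Stage 1's lower leg becomes R2‖(R3+R4) = 654.4 Ω, so V_mid = 9.46 × 654.4/754.4 = 8.206 V.
Stage 2 is itself unloaded: V_out = V_mid × R4/(R3+R4) = 8.206 × 1200/3000 = 3.28 V.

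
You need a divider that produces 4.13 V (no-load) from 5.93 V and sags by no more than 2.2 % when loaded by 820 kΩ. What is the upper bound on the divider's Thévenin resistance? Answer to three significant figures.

Loading drop = R_th/(R_th + R_L) ≤ 0.0220, so R_th ≤ R_L · ε/(1−ε) = 820 kΩ × 0.0220/0.9780 = 18.4 kΩ.

R_th ≤ 18.4 kΩ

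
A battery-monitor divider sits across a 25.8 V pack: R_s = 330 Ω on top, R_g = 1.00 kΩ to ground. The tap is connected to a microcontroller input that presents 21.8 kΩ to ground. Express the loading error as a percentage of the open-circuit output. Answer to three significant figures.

The divider's output (Thévenin) resistance is R_s‖R_g = 248.1 Ω.
Fractional drop under load = R_th/(R_th + R_L) = 248.1 / (248.1 + 21800) = 0.01125.
So the output falls by 1.13 %.

1.13 %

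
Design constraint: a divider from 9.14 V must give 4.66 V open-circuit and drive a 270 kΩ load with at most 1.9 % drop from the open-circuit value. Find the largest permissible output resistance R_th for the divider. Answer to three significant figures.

Loading drop = R_th/(R_th + R_L) ≤ 0.0190, so R_th ≤ R_L · ε/(1−ε) = 270 kΩ × 0.0190/0.9810 = 5.23 kΩ.

R_th ≤ 5.23 kΩ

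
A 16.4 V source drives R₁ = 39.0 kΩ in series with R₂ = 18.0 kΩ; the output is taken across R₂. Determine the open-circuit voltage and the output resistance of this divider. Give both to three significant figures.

V_th = 5.18 V, R_th = 12.3 kΩ

V_th is the open-circuit tap voltage: 16.4 × 18.0/(39.0 + 18.0) = 5.18 V.
With the supply zeroed, R₁ and R₂ appear in parallel from the tap: R_th = R₁‖R₂ = (39.0 × 18.0)/57.00 = 12.3 kΩ.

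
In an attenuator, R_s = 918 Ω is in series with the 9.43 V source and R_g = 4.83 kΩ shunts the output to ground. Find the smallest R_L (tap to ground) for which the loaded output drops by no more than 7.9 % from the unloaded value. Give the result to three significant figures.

R_L(min) ≈ 8.99 kΩ

Output resistance R_th = R_s‖R_g = (918 × 4830)/5748 = 771.4 Ω.
The fractional drop is R_th/(R_th + R_L); requiring this ≤ 0.0790 gives R_L ≥ R_th(1/0.0790 − 1) = 771.4 × 11.66 = 8.99 kΩ.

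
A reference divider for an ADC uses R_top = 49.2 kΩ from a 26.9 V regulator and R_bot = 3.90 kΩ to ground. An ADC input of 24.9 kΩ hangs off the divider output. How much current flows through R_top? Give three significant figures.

R_bot‖R_L = 3.372 kΩ, so the source sees R_top + R_bot‖R_L = 52.57 kΩ.
I = 26.9 V / 52.57 kΩ = 0.512 mA.

I ≈ 0.512 mA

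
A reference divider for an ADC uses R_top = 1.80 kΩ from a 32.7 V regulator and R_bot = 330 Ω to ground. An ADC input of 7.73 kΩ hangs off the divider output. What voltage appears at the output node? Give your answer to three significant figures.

The load sits in parallel with R_bot: R_bot‖R_L = (330 × 7730) / (330 + 7730) = 316.5 Ω.
V_out = 32.7 × 316.5 / (1800 + 316.5) = 32.7 × 316.5/2116 = 4.89 V.

V_out ≈ 4.89 V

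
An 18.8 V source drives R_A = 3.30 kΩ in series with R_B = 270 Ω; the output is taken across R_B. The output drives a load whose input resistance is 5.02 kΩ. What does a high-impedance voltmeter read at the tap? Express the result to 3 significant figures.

The load sits in parallel with R_B: R_B‖R_L = (270 × 5020) / (270 + 5020) = 256.2 Ω.
V_out = 18.8 × 256.2 / (3300 + 256.2) = 18.8 × 256.2/3556 = 1.35 V.

V_out ≈ 1.35 V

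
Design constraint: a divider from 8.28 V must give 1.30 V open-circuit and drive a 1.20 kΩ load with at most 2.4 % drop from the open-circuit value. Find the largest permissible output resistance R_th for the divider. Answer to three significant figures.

R_th ≤ 29.5 Ω

Loading drop = R_th/(R_th + R_L) ≤ 0.0240, so R_th ≤ R_L · ε/(1−ε) = 1.20 kΩ × 0.0240/0.9760 = 29.5 Ω.
(Any R1, R2 with R2/(R1+R2) = 0.157 and R1‖R2 ≤ 29.5 Ω will meet the spec.)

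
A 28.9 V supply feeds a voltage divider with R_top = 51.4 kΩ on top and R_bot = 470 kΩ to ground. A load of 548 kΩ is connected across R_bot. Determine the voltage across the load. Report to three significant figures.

V_out ≈ 24.0 V

The load sits in parallel with R_bot: R_bot‖R_L = (470 × 548) / (470 + 548) = 253.0 kΩ.
V_out = 28.9 × 253.0 / (51.4 + 253.0) = 28.9 × 253.0/304.4 = 24.0 V.
(Unloaded it would have been 26.1 V.)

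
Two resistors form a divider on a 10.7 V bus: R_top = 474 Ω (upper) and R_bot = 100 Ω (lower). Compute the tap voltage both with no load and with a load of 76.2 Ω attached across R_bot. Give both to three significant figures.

Unloaded: 1.86 V; loaded: 0.895 V

Open-circuit: V = 10.7 × 100/(474 + 100) = 1.86 V.
With the load, R_bot becomes R_bot‖R_L = 43.25 Ω, so V = 10.7 × 43.25/517.2 = 0.895 V.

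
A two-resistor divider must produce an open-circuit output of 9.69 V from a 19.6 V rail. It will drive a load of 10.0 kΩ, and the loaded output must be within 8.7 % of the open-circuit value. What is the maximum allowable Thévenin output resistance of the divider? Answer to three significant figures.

Loading drop = R_th/(R_th + R_L) ≤ 0.0870, so R_th ≤ R_L · ε/(1−ε) = 10.0 kΩ × 0.0870/0.9130 = 953 Ω.
(Any R1, R2 with R2/(R1+R2) = 0.494 and R1‖R2 ≤ 953 Ω will meet the spec.)

R_th ≤ 953 Ω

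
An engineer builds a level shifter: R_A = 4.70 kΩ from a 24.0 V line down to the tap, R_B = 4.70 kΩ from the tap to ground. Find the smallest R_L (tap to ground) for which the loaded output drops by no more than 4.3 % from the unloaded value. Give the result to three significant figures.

R_L(min) ≈ 52.3 kΩ

Output resistance R_th = R_A‖R_B = (4.70 × 4.70)/9.400 = 2.350 kΩ.
The fractional drop is R_th/(R_th + R_L); requiring this ≤ 0.0430 gives R_L ≥ R_th(1/0.0430 − 1) = 2.350 × 22.26 = 52.3 kΩ.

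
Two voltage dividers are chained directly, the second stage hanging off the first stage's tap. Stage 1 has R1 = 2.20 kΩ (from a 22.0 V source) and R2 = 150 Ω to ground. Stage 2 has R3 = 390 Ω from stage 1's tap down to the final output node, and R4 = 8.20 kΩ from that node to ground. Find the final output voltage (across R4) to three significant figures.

Stage 2 presents R3+R4 = 8590 Ω as a load on stage 1's tap.
Stage 1's lower leg becomes R2‖(R3+R4) = 147.4 Ω, so V_mid = 22.0 × 147.4/2347 = 1.382 V.
Stage 2 is itself unloaded: V_out = V_mid × R4/(R3+R4) = 1.382 × 8200/8590 = 1.32 V.

V_out ≈ 1.32 V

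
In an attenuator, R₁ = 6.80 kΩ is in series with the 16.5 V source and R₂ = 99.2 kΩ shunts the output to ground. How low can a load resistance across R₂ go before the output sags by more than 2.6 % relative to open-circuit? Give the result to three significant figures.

R_L(min) ≈ 238 kΩ

Output resistance R_th = R₁‖R₂ = (6.80 × 99.2)/106.0 = 6.364 kΩ.
The fractional drop is R_th/(R_th + R_L); requiring this ≤ 0.0260 gives R_L ≥ R_th(1/0.0260 − 1) = 6.364 × 37.46 = 238 kΩ.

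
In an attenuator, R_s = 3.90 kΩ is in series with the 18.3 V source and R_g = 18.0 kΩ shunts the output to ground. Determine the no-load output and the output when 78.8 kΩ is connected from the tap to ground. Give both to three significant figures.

Unloaded: 15.0 V; loaded: 14.5 V

Open-circuit: V = 18.3 × 18.0/(3.90 + 18.0) = 15.0 V.
With the load, R_g becomes R_g‖R_L = 14.65 kΩ, so V = 18.3 × 14.65/18.55 = 14.5 V.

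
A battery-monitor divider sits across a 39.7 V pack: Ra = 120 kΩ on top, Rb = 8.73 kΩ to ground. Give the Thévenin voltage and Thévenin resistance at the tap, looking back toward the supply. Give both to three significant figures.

V_th = 2.69 V, R_th = 8.14 kΩ

V_th is the open-circuit tap voltage: 39.7 × 8.73/(120 + 8.73) = 2.69 V.
With the supply zeroed, Ra and Rb appear in parallel from the tap: R_th = Ra‖Rb = (120 × 8.73)/128.7 = 8.14 kΩ.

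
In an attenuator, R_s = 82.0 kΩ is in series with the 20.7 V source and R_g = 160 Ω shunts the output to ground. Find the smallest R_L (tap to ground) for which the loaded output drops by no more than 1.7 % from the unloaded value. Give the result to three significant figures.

Output resistance R_th = R_s‖R_g = (82000 × 160)/82160 = 159.7 Ω.
The fractional drop is R_th/(R_th + R_L); requiring this ≤ 0.0170 gives R_L ≥ R_th(1/0.0170 − 1) = 159.7 × 57.82 = 9.23 kΩ.

R_L(min) ≈ 9.23 kΩ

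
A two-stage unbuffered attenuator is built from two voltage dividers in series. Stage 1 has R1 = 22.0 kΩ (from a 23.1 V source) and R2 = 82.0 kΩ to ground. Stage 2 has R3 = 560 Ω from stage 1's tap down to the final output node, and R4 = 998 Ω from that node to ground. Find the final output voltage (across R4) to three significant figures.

V_out ≈ 0.962 V

Stage 2 presents R3+R4 = 1558 Ω as a load on stage 1's tap.
Stage 1's lower leg becomes R2‖(R3+R4) = 1529 Ω, so V_mid = 23.1 × 1529/23530 = 1.501 V.
Stage 2 is itself unloaded: V_out = V_mid × R4/(R3+R4) = 1.501 × 998/1558 = 0.962 V.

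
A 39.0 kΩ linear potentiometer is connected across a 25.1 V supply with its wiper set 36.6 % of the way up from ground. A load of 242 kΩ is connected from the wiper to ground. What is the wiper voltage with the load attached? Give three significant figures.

The wiper splits the pot into (1−α)R = 24.73 kΩ above and αR = 14.27 kΩ below.
Lower section ‖ load = 13.48 kΩ.
V_wiper = 25.1 × 13.48/(24.73 + 13.48) = 8.86 V.

V ≈ 8.86 V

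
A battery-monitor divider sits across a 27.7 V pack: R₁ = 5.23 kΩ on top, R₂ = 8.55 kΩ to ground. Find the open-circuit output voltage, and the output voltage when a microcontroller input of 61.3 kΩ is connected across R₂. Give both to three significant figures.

Open-circuit: V = 27.7 × 8.55/(5.23 + 8.55) = 17.2 V.
With the load, R₂ becomes R₂‖R_L = 7.503 kΩ, so V = 27.7 × 7.503/12.73 = 16.3 V.

Unloaded: 17.2 V; loaded: 16.3 V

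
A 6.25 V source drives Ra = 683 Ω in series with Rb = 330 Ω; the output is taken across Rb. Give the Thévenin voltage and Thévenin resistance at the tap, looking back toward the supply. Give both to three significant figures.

V_th = 2.04 V, R_th = 222 Ω

V_th is the open-circuit tap voltage: 6.25 × 330/(683 + 330) = 2.04 V.
With the supply zeroed, Ra and Rb appear in parallel from the tap: R_th = Ra‖Rb = (683 × 330)/1013 = 222 Ω.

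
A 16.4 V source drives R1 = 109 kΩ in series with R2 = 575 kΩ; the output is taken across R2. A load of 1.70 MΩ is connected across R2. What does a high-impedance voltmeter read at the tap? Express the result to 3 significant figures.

The load sits in parallel with R2: R2‖R_L = (575 × 1700) / (575 + 1700) = 429.7 kΩ.
V_out = 16.4 × 429.7 / (109 + 429.7) = 16.4 × 429.7/538.7 = 13.1 V.
(Unloaded it would have been 13.8 V.)

V_out ≈ 13.1 V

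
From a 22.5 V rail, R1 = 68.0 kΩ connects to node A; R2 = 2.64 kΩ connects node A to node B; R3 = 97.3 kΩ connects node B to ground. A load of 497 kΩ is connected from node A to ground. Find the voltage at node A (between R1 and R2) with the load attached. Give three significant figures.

V ≈ 12.4 V

Below node A the series string R2+R3 = 99.94 kΩ sits in parallel with the 497 kΩ load: 83.21 kΩ.
V_A = 22.5 × 83.21/(68.0 + 83.21) = 12.4 V.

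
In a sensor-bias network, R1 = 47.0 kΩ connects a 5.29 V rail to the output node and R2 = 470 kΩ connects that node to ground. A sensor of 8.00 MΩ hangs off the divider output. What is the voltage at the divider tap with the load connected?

V_out ≈ 4.78 V

The load sits in parallel with R2: R2‖R_L = (470 × 8000) / (470 + 8000) = 443.9 kΩ.
V_out = 5.29 × 443.9 / (47.0 + 443.9) = 5.29 × 443.9/490.9 = 4.78 V.
(Unloaded it would have been 4.81 V.)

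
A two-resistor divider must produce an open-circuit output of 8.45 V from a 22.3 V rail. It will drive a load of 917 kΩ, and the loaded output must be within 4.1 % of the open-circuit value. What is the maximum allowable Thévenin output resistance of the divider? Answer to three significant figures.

Loading drop = R_th/(R_th + R_L) ≤ 0.0410, so R_th ≤ R_L · ε/(1−ε) = 917 kΩ × 0.0410/0.9590 = 39.2 kΩ.

R_th ≤ 39.2 kΩ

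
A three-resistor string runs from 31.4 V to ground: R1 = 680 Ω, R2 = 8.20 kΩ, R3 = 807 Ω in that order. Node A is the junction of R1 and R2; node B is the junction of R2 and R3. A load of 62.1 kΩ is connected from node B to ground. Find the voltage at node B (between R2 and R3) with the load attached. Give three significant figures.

V ≈ 2.59 V

At node B, R3 is in parallel with the load: R3‖R_L = 796.6 Ω.
Below node A the resistance is R2 + (R3‖R_L) = 8997 Ω, so V_A = 31.4 × 8997/9677 = 29.19 V.
Then V_B = V_A × (R3‖R_L)/(R2 + R3‖R_L) = 29.19 × 796.6/8997 = 2.59 V.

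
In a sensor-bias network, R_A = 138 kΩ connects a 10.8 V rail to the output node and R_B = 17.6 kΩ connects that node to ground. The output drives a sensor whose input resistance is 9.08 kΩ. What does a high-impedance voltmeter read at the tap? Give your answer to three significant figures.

V_out ≈ 0.449 V

The load sits in parallel with R_B: R_B‖R_L = (17.6 × 9.08) / (17.6 + 9.08) = 5.990 kΩ.
V_out = 10.8 × 5.990 / (138 + 5.990) = 10.8 × 5.990/144.0 = 0.449 V.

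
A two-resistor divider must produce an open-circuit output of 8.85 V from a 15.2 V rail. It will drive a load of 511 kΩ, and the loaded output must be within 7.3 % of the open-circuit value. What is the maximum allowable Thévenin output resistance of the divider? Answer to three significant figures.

R_th ≤ 40.2 kΩ

Loading drop = R_th/(R_th + R_L) ≤ 0.0730, so R_th ≤ R_L · ε/(1−ε) = 511 kΩ × 0.0730/0.9270 = 40.2 kΩ.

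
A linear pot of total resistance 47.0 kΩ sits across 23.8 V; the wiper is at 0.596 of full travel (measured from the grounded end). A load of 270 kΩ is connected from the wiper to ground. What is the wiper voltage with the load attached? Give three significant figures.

V ≈ 13.6 V

The wiper splits the pot into (1−α)R = 18.99 kΩ above and αR = 28.01 kΩ below.
Lower section ‖ load = 25.38 kΩ.
V_wiper = 23.8 × 25.38/(18.99 + 25.38) = 13.6 V.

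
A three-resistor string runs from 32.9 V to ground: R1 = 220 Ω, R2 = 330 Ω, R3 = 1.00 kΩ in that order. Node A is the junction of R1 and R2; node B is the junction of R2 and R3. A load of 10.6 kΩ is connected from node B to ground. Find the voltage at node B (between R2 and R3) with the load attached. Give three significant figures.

At node B, R3 is in parallel with the load: R3‖R_L = 913.8 Ω.
Below node A the resistance is R2 + (R3‖R_L) = 1244 Ω, so V_A = 32.9 × 1244/1464 = 27.96 V.
Then V_B = V_A × (R3‖R_L)/(R2 + R3‖R_L) = 27.96 × 913.8/1244 = 20.5 V.

V ≈ 20.5 V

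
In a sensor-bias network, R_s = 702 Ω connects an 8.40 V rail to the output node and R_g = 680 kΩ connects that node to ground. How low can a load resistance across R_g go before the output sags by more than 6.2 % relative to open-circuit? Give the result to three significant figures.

R_L(min) ≈ 10.6 kΩ

Output resistance R_th = R_s‖R_g = (702 × 680000)/680700 = 701.3 Ω.
The fractional drop is R_th/(R_th + R_L); requiring this ≤ 0.0620 gives R_L ≥ R_th(1/0.0620 − 1) = 701.3 × 15.13 = 10.6 kΩ.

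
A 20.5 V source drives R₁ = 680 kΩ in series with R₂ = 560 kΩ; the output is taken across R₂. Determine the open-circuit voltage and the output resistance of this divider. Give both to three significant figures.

V_th is the open-circuit tap voltage: 20.5 × 560/(680 + 560) = 9.26 V.
With the supply zeroed, R₁ and R₂ appear in parallel from the tap: R_th = R₁‖R₂ = (680 × 560)/1240 = 307 kΩ.

V_th = 9.26 V, R_th = 307 kΩ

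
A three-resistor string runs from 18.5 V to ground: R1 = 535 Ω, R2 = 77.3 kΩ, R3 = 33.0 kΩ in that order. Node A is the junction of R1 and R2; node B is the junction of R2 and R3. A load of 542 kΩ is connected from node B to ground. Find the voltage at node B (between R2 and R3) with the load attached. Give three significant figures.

V ≈ 5.28 V

At node B, R3 is in parallel with the load: R3‖R_L = 31110 Ω.
Below node A the resistance is R2 + (R3‖R_L) = 108400 Ω, so V_A = 18.5 × 108400/108900 = 18.41 V.
Then V_B = V_A × (R3‖R_L)/(R2 + R3‖R_L) = 18.41 × 31110/108400 = 5.28 V.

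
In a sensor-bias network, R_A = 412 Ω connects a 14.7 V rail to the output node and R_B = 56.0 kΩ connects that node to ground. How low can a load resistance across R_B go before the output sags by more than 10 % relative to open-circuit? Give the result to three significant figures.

Output resistance R_th = R_A‖R_B = (412 × 56000)/56410 = 409.0 Ω.
The fractional drop is R_th/(R_th + R_L); requiring this ≤ 0.100 gives R_L ≥ R_th(1/0.100 − 1) = 409.0 × 9.000 = 3.68 kΩ.

R_L(min) ≈ 3.68 kΩ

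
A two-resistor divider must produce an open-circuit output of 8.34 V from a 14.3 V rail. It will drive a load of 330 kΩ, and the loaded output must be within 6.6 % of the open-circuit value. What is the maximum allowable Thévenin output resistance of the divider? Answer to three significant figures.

Loading drop = R_th/(R_th + R_L) ≤ 0.0660, so R_th ≤ R_L · ε/(1−ε) = 330 kΩ × 0.0660/0.9340 = 23.3 kΩ.

R_th ≤ 23.3 kΩ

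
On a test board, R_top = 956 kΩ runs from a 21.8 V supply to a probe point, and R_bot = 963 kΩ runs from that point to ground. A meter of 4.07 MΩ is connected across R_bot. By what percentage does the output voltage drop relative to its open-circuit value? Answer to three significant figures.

The divider's output (Thévenin) resistance is R_top‖R_bot = 479.7 kΩ.
Fractional drop under load = R_th/(R_th + R_L) = 479.7 / (479.7 + 4070) = 0.1054.
So the output falls by 10.5 %.

10.5 %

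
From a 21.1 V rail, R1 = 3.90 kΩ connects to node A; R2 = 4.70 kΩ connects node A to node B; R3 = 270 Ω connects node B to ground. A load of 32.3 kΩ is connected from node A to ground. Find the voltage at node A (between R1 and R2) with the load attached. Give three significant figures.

V ≈ 11.1 V

Below node A the series string R2+R3 = 4970 Ω sits in parallel with the 32300 Ω load: 4307 Ω.
V_A = 21.1 × 4307/(3900 + 4307) = 11.1 V.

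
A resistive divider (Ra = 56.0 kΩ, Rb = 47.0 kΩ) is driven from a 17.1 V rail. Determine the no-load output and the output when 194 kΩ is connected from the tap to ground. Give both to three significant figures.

Open-circuit: V = 17.1 × 47.0/(56.0 + 47.0) = 7.80 V.
With the load, Rb becomes Rb‖R_L = 37.83 kΩ, so V = 17.1 × 37.83/93.83 = 6.89 V.

Unloaded: 7.80 V; loaded: 6.89 V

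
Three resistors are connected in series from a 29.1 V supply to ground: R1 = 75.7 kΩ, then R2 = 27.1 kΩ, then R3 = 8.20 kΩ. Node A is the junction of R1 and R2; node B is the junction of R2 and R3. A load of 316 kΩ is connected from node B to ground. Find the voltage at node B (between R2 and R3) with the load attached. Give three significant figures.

V ≈ 2.10 V

At node B, R3 is in parallel with the load: R3‖R_L = 7.993 kΩ.
Below node A the resistance is R2 + (R3‖R_L) = 35.09 kΩ, so V_A = 29.1 × 35.09/110.8 = 9.217 V.
Then V_B = V_A × (R3‖R_L)/(R2 + R3‖R_L) = 9.217 × 7.993/35.09 = 2.10 V.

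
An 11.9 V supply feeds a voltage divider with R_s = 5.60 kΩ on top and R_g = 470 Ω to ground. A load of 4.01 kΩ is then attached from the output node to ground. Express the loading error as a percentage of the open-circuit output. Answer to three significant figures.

Unloaded V = 11.9 × 470/6070 = 0.92142 V.
Loaded: R_g‖R_L = 420.7 Ω, giving V = 11.9 × 420.7/6021 = 0.83150 V.
Drop = (0.92142 − 0.83150) / 0.92142 = 9.76 %.

9.76 %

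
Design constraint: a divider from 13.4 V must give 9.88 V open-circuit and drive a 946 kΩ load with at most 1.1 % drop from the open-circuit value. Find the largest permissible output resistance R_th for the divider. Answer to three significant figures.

Loading drop = R_th/(R_th + R_L) ≤ 0.0110, so R_th ≤ R_L · ε/(1−ε) = 946 kΩ × 0.0110/0.9890 = 10.5 kΩ.
(Any R1, R2 with R2/(R1+R2) = 0.737 and R1‖R2 ≤ 10.5 kΩ will meet the spec.)

R_th ≤ 10.5 kΩ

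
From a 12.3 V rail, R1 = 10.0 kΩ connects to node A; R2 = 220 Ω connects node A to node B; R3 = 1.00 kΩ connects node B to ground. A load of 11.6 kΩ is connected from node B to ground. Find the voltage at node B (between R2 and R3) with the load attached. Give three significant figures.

V ≈ 1.02 V

At node B, R3 is in parallel with the load: R3‖R_L = 920.6 Ω.
Below node A the resistance is R2 + (R3‖R_L) = 1141 Ω, so V_A = 12.3 × 1141/11140 = 1.259 V.
Then V_B = V_A × (R3‖R_L)/(R2 + R3‖R_L) = 1.259 × 920.6/1141 = 1.02 V.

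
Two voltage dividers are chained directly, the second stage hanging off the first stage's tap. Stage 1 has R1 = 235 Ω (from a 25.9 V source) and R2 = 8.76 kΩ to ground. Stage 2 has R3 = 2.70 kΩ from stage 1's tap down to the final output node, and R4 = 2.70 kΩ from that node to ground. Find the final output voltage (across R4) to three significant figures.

V_out ≈ 12.1 V

Stage 2 presents R3+R4 = 5400 Ω as a load on stage 1's tap.
Stage 1's lower leg becomes R2‖(R3+R4) = 3341 Ω, so V_mid = 25.9 × 3341/3576 = 24.20 V.
Stage 2 is itself unloaded: V_out = V_mid × R4/(R3+R4) = 24.20 × 2700/5400 = 12.1 V.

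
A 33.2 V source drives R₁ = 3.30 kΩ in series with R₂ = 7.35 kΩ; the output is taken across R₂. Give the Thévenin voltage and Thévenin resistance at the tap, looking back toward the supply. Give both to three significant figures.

V_th = 22.9 V, R_th = 2.28 kΩ

V_th is the open-circuit tap voltage: 33.2 × 7.35/(3.30 + 7.35) = 22.9 V.
With the supply zeroed, R₁ and R₂ appear in parallel from the tap: R_th = R₁‖R₂ = (3.30 × 7.35)/10.65 = 2.28 kΩ.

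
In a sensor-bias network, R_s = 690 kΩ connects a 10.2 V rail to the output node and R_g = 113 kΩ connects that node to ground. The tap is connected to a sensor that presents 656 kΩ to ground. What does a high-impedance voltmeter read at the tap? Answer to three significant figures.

V_out ≈ 1.25 V

The load sits in parallel with R_g: R_g‖R_L = (113 × 656) / (113 + 656) = 96.40 kΩ.
V_out = 10.2 × 96.40 / (690 + 96.40) = 10.2 × 96.40/786.4 = 1.25 V.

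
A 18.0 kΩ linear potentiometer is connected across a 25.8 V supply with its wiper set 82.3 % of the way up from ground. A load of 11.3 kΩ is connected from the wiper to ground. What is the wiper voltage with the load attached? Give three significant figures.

The wiper splits the pot into (1−α)R = 3.186 kΩ above and αR = 14.81 kΩ below.
Lower section ‖ load = 6.410 kΩ.
V_wiper = 25.8 × 6.410/(3.186 + 6.410) = 17.2 V.

V ≈ 17.2 V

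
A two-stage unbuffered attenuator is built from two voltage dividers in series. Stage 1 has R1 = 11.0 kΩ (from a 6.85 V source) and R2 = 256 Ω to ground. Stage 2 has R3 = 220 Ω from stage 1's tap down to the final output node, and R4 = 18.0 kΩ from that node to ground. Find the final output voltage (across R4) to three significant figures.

Stage 2 presents R3+R4 = 18220 Ω as a load on stage 1's tap.
Stage 1's lower leg becomes R2‖(R3+R4) = 252.5 Ω, so V_mid = 6.85 × 252.5/11250 = 0.1537 V.
Stage 2 is itself unloaded: V_out = V_mid × R4/(R3+R4) = 0.1537 × 18000/18220 = 0.152 V.

V_out ≈ 0.152 V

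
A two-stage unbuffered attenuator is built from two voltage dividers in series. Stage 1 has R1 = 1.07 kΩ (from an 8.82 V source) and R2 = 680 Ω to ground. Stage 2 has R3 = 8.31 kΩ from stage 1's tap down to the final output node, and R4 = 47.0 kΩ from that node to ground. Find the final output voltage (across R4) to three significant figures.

V_out ≈ 2.89 V

Stage 2 presents R3+R4 = 55310 Ω as a load on stage 1's tap.
Stage 1's lower leg becomes R2‖(R3+R4) = 671.7 Ω, so V_mid = 8.82 × 671.7/1742 = 3.402 V.
Stage 2 is itself unloaded: V_out = V_mid × R4/(R3+R4) = 3.402 × 47000/55310 = 2.89 V.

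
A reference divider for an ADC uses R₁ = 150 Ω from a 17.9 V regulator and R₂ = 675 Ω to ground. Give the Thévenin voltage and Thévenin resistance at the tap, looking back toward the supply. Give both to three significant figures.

V_th = 14.6 V, R_th = 123 Ω

V_th is the open-circuit tap voltage: 17.9 × 675/(150 + 675) = 14.6 V.
With the supply zeroed, R₁ and R₂ appear in parallel from the tap: R_th = R₁‖R₂ = (150 × 675)/825.0 = 123 Ω.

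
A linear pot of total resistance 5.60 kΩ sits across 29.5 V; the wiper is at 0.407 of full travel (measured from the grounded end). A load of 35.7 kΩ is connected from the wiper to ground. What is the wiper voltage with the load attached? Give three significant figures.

The wiper splits the pot into (1−α)R = 3.321 kΩ above and αR = 2.279 kΩ below.
Lower section ‖ load = 2.142 kΩ.
V_wiper = 29.5 × 2.142/(3.321 + 2.142) = 11.6 V.

V ≈ 11.6 V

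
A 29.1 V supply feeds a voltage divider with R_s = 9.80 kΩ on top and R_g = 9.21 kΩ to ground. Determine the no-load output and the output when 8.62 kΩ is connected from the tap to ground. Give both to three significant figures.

Open-circuit: V = 29.1 × 9.21/(9.80 + 9.21) = 14.1 V.
With the load, R_g becomes R_g‖R_L = 4.453 kΩ, so V = 29.1 × 4.453/14.25 = 9.09 V.

Unloaded: 14.1 V; loaded: 9.09 V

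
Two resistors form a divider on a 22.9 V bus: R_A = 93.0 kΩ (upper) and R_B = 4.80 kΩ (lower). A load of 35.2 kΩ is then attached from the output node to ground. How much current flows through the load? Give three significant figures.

I_L ≈ 0.0283 mA

R_B‖R_L = 4.224 kΩ; V_out = 22.9 × 4.224/97.22 = 0.9949 V.
I_L = V_out / R_L = 0.9949 / 35.2 kΩ = 0.0283 mA.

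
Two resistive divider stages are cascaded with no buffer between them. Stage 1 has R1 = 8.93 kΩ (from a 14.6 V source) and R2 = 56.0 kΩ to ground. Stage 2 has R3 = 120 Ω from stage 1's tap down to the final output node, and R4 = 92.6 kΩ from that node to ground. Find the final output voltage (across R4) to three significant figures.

Stage 2 presents R3+R4 = 92720 Ω as a load on stage 1's tap.
Stage 1's lower leg becomes R2‖(R3+R4) = 34910 Ω, so V_mid = 14.6 × 34910/43840 = 11.63 V.
Stage 2 is itself unloaded: V_out = V_mid × R4/(R3+R4) = 11.63 × 92600/92720 = 11.6 V.

V_out ≈ 11.6 V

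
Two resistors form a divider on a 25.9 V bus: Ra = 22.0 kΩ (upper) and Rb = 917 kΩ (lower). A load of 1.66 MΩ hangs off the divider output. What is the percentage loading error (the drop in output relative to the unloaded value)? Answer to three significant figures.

The divider's output (Thévenin) resistance is Ra‖Rb = 21.48 kΩ.
Fractional drop under load = R_th/(R_th + R_L) = 21.48 / (21.48 + 1660) = 0.01278.
So the output falls by 1.28 %.

1.28 %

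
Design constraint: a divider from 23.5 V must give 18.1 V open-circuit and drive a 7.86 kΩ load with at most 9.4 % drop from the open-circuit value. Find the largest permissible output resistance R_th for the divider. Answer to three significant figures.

R_th ≤ 815 Ω

Loading drop = R_th/(R_th + R_L) ≤ 0.0940, so R_th ≤ R_L · ε/(1−ε) = 7.86 kΩ × 0.0940/0.9060 = 815 Ω.
(Any R1, R2 with R2/(R1+R2) = 0.770 and R1‖R2 ≤ 815 Ω will meet the spec.)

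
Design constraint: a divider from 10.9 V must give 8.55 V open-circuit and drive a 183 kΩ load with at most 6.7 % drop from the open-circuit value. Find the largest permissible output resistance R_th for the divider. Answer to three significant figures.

R_th ≤ 13.1 kΩ

Loading drop = R_th/(R_th + R_L) ≤ 0.0670, so R_th ≤ R_L · ε/(1−ε) = 183 kΩ × 0.0670/0.9330 = 13.1 kΩ.
(Any R1, R2 with R2/(R1+R2) = 0.784 and R1‖R2 ≤ 13.1 kΩ will meet the spec.)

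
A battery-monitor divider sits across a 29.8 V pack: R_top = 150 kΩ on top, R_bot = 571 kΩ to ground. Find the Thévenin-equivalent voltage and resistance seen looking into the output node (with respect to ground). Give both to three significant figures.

V_th = 23.6 V, R_th = 119 kΩ

V_th is the open-circuit tap voltage: 29.8 × 571/(150 + 571) = 23.6 V.
With the supply zeroed, R_top and R_bot appear in parallel from the tap: R_th = R_top‖R_bot = (150 × 571)/721.0 = 119 kΩ.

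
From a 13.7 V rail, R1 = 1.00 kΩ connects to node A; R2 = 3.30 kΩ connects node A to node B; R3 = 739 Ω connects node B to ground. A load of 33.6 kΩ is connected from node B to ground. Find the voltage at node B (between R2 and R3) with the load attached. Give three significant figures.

At node B, R3 is in parallel with the load: R3‖R_L = 723.1 Ω.
Below node A the resistance is R2 + (R3‖R_L) = 4023 Ω, so V_A = 13.7 × 4023/5023 = 10.97 V.
Then V_B = V_A × (R3‖R_L)/(R2 + R3‖R_L) = 10.97 × 723.1/4023 = 1.97 V.

V ≈ 1.97 V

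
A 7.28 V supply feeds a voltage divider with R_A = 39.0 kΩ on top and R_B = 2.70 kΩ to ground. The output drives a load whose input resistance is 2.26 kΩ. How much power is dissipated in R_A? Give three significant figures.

Total resistance from the source is R_A + (R_B‖R_L) = 40.23 kΩ, so I = 7.28/40.23 kΩ = 0.1810 mA.
P = I²·R_A = (0.1810 mA)² × 39.0 kΩ = 1.28 mW.

P ≈ 1.28 mW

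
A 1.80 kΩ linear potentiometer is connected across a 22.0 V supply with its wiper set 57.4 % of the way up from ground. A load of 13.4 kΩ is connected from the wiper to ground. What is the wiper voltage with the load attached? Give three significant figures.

V ≈ 12.2 V

The wiper splits the pot into (1−α)R = 766.8 Ω above and αR = 1033 Ω below.
Lower section ‖ load = 959.2 Ω.
V_wiper = 22.0 × 959.2/(766.8 + 959.2) = 12.2 V.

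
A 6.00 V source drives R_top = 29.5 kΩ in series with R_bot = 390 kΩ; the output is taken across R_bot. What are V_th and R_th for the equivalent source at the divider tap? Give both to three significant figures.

V_th = 5.58 V, R_th = 27.4 kΩ

V_th is the open-circuit tap voltage: 6.00 × 390/(29.5 + 390) = 5.58 V.
With the supply zeroed, R_top and R_bot appear in parallel from the tap: R_th = R_top‖R_bot = (29.5 × 390)/419.5 = 27.4 kΩ.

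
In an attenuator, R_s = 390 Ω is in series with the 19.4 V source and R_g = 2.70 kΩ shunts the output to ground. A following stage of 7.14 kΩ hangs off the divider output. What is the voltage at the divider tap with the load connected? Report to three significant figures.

The load sits in parallel with R_g: R_g‖R_L = (2700 × 7140) / (2700 + 7140) = 1959 Ω.
V_out = 19.4 × 1959 / (390 + 1959) = 19.4 × 1959/2349 = 16.2 V.

V_out ≈ 16.2 V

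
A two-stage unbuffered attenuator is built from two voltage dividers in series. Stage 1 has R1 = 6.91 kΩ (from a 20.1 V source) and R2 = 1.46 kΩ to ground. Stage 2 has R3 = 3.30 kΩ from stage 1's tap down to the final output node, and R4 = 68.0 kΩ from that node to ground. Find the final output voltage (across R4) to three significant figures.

Stage 2 presents R3+R4 = 71.30 kΩ as a load on stage 1's tap.
Stage 1's lower leg becomes R2‖(R3+R4) = 1.431 kΩ, so V_mid = 20.1 × 1.431/8.341 = 3.448 V.
Stage 2 is itself unloaded: V_out = V_mid × R4/(R3+R4) = 3.448 × 68.0/71.30 = 3.29 V.

V_out ≈ 3.29 V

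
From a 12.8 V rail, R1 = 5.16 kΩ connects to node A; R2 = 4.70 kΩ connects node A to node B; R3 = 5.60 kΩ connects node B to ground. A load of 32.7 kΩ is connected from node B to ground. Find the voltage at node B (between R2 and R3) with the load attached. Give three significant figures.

V ≈ 4.18 V

At node B, R3 is in parallel with the load: R3‖R_L = 4.781 kΩ.
Below node A the resistance is R2 + (R3‖R_L) = 9.481 kΩ, so V_A = 12.8 × 9.481/14.64 = 8.289 V.
Then V_B = V_A × (R3‖R_L)/(R2 + R3‖R_L) = 8.289 × 4.781/9.481 = 4.18 V.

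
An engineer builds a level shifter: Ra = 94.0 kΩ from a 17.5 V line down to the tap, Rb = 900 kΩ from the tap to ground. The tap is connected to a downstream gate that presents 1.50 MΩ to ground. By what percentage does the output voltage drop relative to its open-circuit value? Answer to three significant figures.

The divider's output (Thévenin) resistance is Ra‖Rb = 85.11 kΩ.
Fractional drop under load = R_th/(R_th + R_L) = 85.11 / (85.11 + 1500) = 0.05369.
So the output falls by 5.37 %.

5.37 %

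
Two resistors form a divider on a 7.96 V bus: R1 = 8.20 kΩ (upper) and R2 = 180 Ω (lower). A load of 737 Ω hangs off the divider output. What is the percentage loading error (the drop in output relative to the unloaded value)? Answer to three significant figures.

19.3 %

The divider's output (Thévenin) resistance is R1‖R2 = 176.1 Ω.
Fractional drop under load = R_th/(R_th + R_L) = 176.1 / (176.1 + 737) = 0.1929.
So the output falls by 19.3 %.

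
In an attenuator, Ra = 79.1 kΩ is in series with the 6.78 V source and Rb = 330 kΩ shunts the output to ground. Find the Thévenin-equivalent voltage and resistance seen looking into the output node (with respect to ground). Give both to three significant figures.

V_th = 5.47 V, R_th = 63.8 kΩ

V_th is the open-circuit tap voltage: 6.78 × 330/(79.1 + 330) = 5.47 V.
With the supply zeroed, Ra and Rb appear in parallel from the tap: R_th = Ra‖Rb = (79.1 × 330)/409.1 = 63.8 kΩ.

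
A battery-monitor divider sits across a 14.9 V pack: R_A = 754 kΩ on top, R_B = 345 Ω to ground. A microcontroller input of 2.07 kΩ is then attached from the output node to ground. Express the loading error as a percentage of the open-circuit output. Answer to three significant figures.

14.3 %

Unloaded V = 14.9 × 345/754300 = 0.0068145 V.
Loaded: R_B‖R_L = 295.7 Ω, giving V = 14.9 × 295.7/754300 = 0.0058414 V.
Drop = (0.0068145 − 0.0058414) / 0.0068145 = 14.3 %.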